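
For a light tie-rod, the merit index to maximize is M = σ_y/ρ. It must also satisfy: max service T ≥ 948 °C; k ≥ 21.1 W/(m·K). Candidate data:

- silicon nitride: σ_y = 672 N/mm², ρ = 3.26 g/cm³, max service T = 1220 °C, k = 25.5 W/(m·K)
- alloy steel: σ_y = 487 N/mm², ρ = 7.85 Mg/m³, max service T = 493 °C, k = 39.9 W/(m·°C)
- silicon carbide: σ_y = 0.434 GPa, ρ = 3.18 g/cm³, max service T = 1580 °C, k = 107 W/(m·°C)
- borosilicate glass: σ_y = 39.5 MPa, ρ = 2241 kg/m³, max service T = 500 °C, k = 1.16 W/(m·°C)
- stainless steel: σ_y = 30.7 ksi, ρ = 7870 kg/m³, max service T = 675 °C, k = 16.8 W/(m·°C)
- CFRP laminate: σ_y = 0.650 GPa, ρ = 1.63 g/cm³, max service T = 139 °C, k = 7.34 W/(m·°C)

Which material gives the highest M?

Screen on constraints: max service T ≥ 948 °C; k ≥ 21.1 W/(m·K). Survivors: silicon nitride, silicon carbide.
After converting to SI:
  silicon nitride: σ_y = 672.0 MPa, ρ = 3260 kg/m³
  silicon carbide: σ_y = 434.0 MPa, ρ = 3180 kg/m³
  silicon nitride: M = 206 kN·m/kg
  silicon carbide: M = 136 kN·m/kg
Silicon nitride ranks first.

silicon nitride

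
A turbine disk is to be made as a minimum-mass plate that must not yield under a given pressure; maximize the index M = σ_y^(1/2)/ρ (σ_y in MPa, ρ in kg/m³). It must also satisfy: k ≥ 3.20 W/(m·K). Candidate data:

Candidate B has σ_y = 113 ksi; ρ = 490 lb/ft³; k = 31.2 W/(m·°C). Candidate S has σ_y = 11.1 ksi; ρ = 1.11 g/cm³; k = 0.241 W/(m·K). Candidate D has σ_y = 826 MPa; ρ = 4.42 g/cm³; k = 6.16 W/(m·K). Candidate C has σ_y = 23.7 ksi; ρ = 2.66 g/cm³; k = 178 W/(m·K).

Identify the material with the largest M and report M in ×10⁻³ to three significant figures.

candidate D, M = 6.50×10⁻³

Screen on constraints: k ≥ 3.20 W/(m·K). Survivors: candidate B, candidate D, candidate C.
Convert each candidate to consistent units, then evaluate M:
  candidate B: σ_y = 779.1 MPa, ρ = 7849 kg/m³
  candidate D: σ_y = 826.0 MPa, ρ = 4420 kg/m³
  candidate C: σ_y = 163.4 MPa, ρ = 2660 kg/m³
  candidate D: M = 6.50×10⁻³
  candidate C: M = 4.81×10⁻³
  candidate B: M = 3.56×10⁻³
Candidate D has the largest M.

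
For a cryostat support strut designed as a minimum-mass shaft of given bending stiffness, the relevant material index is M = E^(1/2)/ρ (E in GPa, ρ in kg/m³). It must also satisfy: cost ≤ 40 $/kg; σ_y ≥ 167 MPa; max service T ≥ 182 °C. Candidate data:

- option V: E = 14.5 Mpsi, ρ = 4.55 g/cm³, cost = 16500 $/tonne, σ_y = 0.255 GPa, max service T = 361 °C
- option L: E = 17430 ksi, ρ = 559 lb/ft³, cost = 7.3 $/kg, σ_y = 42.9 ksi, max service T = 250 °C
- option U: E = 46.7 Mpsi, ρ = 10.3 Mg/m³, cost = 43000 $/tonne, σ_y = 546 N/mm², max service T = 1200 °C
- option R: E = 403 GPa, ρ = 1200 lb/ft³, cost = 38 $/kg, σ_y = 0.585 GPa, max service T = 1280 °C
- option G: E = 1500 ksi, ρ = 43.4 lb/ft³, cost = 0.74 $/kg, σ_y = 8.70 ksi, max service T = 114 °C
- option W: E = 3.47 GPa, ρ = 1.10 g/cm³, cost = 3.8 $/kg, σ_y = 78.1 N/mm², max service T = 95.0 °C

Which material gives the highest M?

Screen on constraints: cost ≤ 40 $/kg; σ_y ≥ 167 MPa; max service T ≥ 182 °C. Survivors: option V, option L, option R.
Convert each candidate to consistent units, then evaluate M:
  option V: E = 99.97 GPa, ρ = 4550 kg/m³
  option L: E = 120.2 GPa, ρ = 8954 kg/m³
  option R: E = 403.0 GPa, ρ = 19220 kg/m³
  option V: M = 2.20×10⁻³
  option L: M = 1.22×10⁻³
  option R: M = 1.04×10⁻³
The maximum is for option V.

option V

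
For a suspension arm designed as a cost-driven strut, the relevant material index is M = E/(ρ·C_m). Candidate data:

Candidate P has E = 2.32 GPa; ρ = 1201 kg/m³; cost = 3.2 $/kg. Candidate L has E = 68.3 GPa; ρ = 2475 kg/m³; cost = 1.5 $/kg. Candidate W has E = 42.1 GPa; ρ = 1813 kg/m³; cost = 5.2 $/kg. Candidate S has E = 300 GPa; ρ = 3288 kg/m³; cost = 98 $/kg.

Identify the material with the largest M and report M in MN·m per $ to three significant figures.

Per-candidate index values:
  candidate L: M = 18.4 MN·m per $
  candidate W: M = 4.47 MN·m per $
  candidate S: M = 0.931 MN·m per $
  candidate P: M = 0.604 MN·m per $
The maximum is for candidate L.

candidate L, M = 18.4 MN·m per $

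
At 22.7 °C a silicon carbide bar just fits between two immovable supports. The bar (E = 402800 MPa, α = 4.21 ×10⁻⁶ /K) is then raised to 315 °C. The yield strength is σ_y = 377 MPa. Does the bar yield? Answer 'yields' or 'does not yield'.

E = 402800 MPa = 402.8 GPa.
ΔT = 292.3 K. Constrained thermal stress σ = E·α·ΔT = 402.8×10³ MPa × 4.21×10⁻⁶ × 292.3 = 496 MPa (compressive).
Compare to σ_y = 377 MPa: σ ≥ σ_y, so it yields.

yields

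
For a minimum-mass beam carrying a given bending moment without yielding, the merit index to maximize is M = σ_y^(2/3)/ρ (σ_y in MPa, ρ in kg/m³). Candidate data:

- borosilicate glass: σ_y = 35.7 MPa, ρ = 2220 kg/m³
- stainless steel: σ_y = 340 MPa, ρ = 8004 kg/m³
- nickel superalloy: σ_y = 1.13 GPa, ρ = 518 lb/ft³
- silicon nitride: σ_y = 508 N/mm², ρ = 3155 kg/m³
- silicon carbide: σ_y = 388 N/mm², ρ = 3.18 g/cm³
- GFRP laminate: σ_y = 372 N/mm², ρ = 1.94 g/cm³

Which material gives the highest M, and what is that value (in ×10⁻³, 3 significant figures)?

Normalizing units and computing the index:
  borosilicate glass: σ_y = 35.70 MPa, ρ = 2220 kg/m³
  stainless steel: σ_y = 340.0 MPa, ρ = 8004 kg/m³
  nickel superalloy: σ_y = 1130 MPa, ρ = 8298 kg/m³
  silicon nitride: σ_y = 508.0 MPa, ρ = 3155 kg/m³
  silicon carbide: σ_y = 388.0 MPa, ρ = 3180 kg/m³
  GFRP laminate: σ_y = 372.0 MPa, ρ = 1940 kg/m³
  GFRP laminate: M = 26.7×10⁻³
  silicon nitride: M = 20.2×10⁻³
  silicon carbide: M = 16.7×10⁻³
  nickel superalloy: M = 13.1×10⁻³
  stainless steel: M = 6.09×10⁻³
  borosilicate glass: M = 4.88×10⁻³
GFRP laminate has the largest M.

GFRP laminate, M = 26.7×10⁻³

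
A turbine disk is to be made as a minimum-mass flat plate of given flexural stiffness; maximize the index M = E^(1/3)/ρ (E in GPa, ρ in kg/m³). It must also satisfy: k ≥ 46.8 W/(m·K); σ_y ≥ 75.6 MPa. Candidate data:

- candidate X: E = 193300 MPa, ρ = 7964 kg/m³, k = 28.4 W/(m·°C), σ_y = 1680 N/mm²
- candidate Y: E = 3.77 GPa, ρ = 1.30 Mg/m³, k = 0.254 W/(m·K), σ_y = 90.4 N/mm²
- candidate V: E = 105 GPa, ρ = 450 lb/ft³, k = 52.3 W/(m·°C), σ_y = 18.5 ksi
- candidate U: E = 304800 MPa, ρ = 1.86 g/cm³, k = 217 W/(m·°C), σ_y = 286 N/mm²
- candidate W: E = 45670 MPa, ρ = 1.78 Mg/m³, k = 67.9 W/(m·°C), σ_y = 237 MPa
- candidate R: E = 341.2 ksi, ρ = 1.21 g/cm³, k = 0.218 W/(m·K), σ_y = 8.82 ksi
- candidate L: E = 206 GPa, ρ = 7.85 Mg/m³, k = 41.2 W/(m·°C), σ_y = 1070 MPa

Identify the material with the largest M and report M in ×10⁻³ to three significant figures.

Screen on constraints: k ≥ 46.8 W/(m·K); σ_y ≥ 75.6 MPa. Survivors: candidate V, candidate U, candidate W.
In SI units:
  candidate V: E = 105.0 GPa, ρ = 7208 kg/m³
  candidate U: E = 304.8 GPa, ρ = 1860 kg/m³
  candidate W: E = 45.67 GPa, ρ = 1780 kg/m³
  candidate U: M = 3.62×10⁻³
  candidate W: M = 2.01×10⁻³
  candidate V: M = 0.654×10⁻³
Highest index: candidate U.

candidate U, M = 3.62×10⁻³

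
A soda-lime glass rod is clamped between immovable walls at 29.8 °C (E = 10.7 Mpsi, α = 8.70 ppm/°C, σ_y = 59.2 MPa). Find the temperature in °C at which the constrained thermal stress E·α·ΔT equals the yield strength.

122 °C

E = 10.7 Mpsi = 73.77 GPa.
E·α·ΔT = 59.20 MPa ⇒ ΔT = 59.20 / (73.77×10³ × 8.70×10⁻⁶) = 92.24 K.
T = 29.8 + 92.24 = 122.0 °C.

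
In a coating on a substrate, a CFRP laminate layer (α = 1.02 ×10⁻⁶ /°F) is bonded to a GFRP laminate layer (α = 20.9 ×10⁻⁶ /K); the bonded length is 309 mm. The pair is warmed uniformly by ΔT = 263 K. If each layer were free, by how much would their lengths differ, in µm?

CFRP laminate: α = 1.02×10⁻⁶/°F × 9/5 = 1.84×10⁻⁶/K.
Δα = |1.84 − 20.9|×10⁻⁶/K = 19.1×10⁻⁶/K.
ΔL_mismatch = Δα·L·ΔT = 19.1×10⁻⁶ × 309.0 mm × 263.0 K = 1550 µm.

1550 µm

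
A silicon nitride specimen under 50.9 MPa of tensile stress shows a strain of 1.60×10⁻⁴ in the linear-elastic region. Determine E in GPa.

318 GPa

E = σ/ε = 50.9 MPa / 1.60×10⁻⁴ = 318100 MPa = 318 GPa.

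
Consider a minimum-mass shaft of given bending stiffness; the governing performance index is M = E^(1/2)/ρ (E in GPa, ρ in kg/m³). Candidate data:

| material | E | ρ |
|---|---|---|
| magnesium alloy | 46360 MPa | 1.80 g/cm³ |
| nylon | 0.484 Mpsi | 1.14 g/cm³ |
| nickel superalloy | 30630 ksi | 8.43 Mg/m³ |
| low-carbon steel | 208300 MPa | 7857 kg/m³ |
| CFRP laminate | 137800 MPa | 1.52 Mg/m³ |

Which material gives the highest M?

After converting to SI:
  magnesium alloy: E = 46.36 GPa, ρ = 1800 kg/m³
  nylon: E = 3.337 GPa, ρ = 1140 kg/m³
  nickel superalloy: E = 211.2 GPa, ρ = 8430 kg/m³
  low-carbon steel: E = 208.3 GPa, ρ = 7857 kg/m³
  CFRP laminate: E = 137.8 GPa, ρ = 1520 kg/m³
  CFRP laminate: M = 7.72×10⁻³
  magnesium alloy: M = 3.78×10⁻³
  low-carbon steel: M = 1.84×10⁻³
  nickel superalloy: M = 1.72×10⁻³
  nylon: M = 1.60×10⁻³
The maximum is for CFRP laminate.

CFRP laminate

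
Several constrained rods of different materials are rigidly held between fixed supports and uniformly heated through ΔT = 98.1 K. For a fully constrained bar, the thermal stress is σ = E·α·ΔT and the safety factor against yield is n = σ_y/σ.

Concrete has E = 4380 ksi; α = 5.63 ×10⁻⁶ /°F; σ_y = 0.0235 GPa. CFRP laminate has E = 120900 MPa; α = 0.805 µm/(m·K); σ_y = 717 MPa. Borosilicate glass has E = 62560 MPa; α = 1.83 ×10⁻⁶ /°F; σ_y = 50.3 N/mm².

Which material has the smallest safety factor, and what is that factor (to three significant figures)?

concrete, n = 0.783

With everything in SI (GPa, ×10⁻⁶/K, MPa):
  concrete: E = 30.20, α = 10.1, σ_y = 23.50 → σ = 30.0 MPa, n = 0.783
  CFRP laminate: E = 120.9, α = 0.805, σ_y = 717.0 → σ = 9.55 MPa, n = 75.1
  borosilicate glass: E = 62.56, α = 3.29, σ_y = 50.30 → σ = 20.2 MPa, n = 2.49
The minimum is concrete at n = 0.783.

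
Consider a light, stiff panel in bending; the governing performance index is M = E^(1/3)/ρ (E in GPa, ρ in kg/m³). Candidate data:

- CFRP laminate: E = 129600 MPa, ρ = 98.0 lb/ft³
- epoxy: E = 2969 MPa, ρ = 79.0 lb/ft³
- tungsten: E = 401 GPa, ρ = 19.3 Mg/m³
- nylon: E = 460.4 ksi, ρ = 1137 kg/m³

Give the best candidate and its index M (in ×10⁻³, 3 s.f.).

After converting to SI:
  CFRP laminate: E = 129.6 GPa, ρ = 1570 kg/m³
  epoxy: E = 2.969 GPa, ρ = 1265 kg/m³
  tungsten: E = 401.0 GPa, ρ = 19300 kg/m³
  nylon: E = 3.174 GPa, ρ = 1137 kg/m³
  CFRP laminate: M = 3.22×10⁻³
  nylon: M = 1.29×10⁻³
  epoxy: M = 1.14×10⁻³
  tungsten: M = 0.382×10⁻³
The maximum is for CFRP laminate.

CFRP laminate, M = 3.22×10⁻³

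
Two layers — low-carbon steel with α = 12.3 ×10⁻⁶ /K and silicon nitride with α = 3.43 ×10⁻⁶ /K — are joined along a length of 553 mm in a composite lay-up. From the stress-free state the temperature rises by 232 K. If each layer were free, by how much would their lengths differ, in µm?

1140 µm

Δα = |12.3 − 3.43|×10⁻⁶/K = 8.87×10⁻⁶/K.
ΔL_mismatch = Δα·L·ΔT = 8.87×10⁻⁶ × 553.0 mm × 232.0 K = 1140 µm.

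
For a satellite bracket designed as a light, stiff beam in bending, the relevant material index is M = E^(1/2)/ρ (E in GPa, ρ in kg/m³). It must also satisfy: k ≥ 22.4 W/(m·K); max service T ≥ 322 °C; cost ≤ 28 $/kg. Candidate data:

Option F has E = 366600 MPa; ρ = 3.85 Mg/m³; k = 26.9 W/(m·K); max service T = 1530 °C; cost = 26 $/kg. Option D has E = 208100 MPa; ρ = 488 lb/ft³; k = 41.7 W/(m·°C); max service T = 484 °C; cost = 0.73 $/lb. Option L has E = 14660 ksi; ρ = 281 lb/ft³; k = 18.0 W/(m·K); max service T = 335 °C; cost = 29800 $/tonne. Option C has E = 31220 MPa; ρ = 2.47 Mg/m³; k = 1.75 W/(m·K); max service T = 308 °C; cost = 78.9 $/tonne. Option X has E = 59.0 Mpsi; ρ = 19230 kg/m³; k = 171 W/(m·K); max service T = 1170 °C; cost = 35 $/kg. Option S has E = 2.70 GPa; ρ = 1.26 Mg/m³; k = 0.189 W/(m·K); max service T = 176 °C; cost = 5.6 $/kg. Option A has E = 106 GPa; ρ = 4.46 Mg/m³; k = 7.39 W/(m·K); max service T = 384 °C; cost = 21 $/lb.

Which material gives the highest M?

Screen on constraints: k ≥ 22.4 W/(m·K); max service T ≥ 322 °C; cost ≤ 28 $/kg. Survivors: option F, option D.
In SI units:
  option F: E = 366.6 GPa, ρ = 3850 kg/m³
  option D: E = 208.1 GPa, ρ = 7817 kg/m³
  option F: M = 4.97×10⁻³
  option D: M = 1.85×10⁻³
Highest index: option F.

option F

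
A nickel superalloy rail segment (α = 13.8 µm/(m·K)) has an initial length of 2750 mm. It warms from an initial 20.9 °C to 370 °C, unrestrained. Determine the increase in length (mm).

13.2 mm

ΔT = 370 − 20.9 = 349.1 K.
ΔL = α·L₀·ΔT = 13.8×10⁻⁶ × 2750 mm × 349.1 K = 13.2 mm.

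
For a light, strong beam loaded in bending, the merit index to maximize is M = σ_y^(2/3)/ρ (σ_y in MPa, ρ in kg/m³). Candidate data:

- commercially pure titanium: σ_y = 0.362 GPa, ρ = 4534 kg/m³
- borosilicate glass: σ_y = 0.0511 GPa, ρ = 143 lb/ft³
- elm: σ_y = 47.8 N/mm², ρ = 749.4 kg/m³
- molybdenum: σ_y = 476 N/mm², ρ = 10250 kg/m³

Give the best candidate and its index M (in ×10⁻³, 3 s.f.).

elm, M = 17.6×10⁻³

Normalizing units and computing the index:
  commercially pure titanium: σ_y = 362.0 MPa, ρ = 4534 kg/m³
  borosilicate glass: σ_y = 51.10 MPa, ρ = 2291 kg/m³
  elm: σ_y = 47.80 MPa, ρ = 749.4 kg/m³
  molybdenum: σ_y = 476.0 MPa, ρ = 10250 kg/m³
  elm: M = 17.6×10⁻³
  commercially pure titanium: M = 11.2×10⁻³
  borosilicate glass: M = 6.01×10⁻³
  molybdenum: M = 5.95×10⁻³
The maximum is for elm.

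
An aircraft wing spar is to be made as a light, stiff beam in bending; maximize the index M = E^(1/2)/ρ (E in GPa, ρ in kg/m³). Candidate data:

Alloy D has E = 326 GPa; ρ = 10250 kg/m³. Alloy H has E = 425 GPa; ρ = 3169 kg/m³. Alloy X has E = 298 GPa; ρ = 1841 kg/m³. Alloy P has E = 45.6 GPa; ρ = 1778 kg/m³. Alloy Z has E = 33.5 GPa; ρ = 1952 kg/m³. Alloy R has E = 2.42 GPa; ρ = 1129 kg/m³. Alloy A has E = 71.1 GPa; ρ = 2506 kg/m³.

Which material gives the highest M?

alloy X

Computing M directly (units already consistent):
  alloy X: M = 9.38×10⁻³
  alloy H: M = 6.51×10⁻³
  alloy P: M = 3.80×10⁻³
  alloy A: M = 3.36×10⁻³
  alloy Z: M = 2.97×10⁻³
  alloy D: M = 1.76×10⁻³
  alloy R: M = 1.38×10⁻³
Alloy X has the largest M.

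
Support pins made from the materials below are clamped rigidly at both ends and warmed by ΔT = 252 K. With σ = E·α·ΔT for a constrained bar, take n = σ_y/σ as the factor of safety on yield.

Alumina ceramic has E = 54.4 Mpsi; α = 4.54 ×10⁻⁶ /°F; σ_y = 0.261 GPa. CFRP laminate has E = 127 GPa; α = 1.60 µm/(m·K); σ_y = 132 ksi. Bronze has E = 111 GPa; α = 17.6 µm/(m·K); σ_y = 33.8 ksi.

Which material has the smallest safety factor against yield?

alumina ceramic

In consistent units (E in GPa, α in ×10⁻⁶/K, σ_y in MPa):
  alumina ceramic: E = 375.1, α = 8.17, σ_y = 261.0 → σ = 772 MPa, n = 0.338
  CFRP laminate: E = 127.0, α = 1.60, σ_y = 910.1 → σ = 51.2 MPa, n = 17.8
  bronze: E = 111.0, α = 17.6, σ_y = 233.0 → σ = 492 MPa, n = 0.473
Smallest n: alumina ceramic with n = 0.338.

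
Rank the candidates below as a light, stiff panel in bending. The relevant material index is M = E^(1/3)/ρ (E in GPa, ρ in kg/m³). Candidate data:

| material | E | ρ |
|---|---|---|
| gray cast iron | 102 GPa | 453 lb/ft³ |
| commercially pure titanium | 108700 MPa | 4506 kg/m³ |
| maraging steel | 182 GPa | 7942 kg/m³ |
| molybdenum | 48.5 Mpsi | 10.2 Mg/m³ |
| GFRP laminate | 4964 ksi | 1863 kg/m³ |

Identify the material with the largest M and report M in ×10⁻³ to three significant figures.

Normalizing units and computing the index:
  gray cast iron: E = 102.0 GPa, ρ = 7256 kg/m³
  commercially pure titanium: E = 108.7 GPa, ρ = 4506 kg/m³
  maraging steel: E = 182.0 GPa, ρ = 7942 kg/m³
  molybdenum: E = 334.4 GPa, ρ = 10200 kg/m³
  GFRP laminate: E = 34.23 GPa, ρ = 1863 kg/m³
  GFRP laminate: M = 1.74×10⁻³
  commercially pure titanium: M = 1.06×10⁻³
  maraging steel: M = 0.714×10⁻³
  molybdenum: M = 0.680×10⁻³
  gray cast iron: M = 0.644×10⁻³
GFRP laminate ranks first.

GFRP laminate, M = 1.74×10⁻³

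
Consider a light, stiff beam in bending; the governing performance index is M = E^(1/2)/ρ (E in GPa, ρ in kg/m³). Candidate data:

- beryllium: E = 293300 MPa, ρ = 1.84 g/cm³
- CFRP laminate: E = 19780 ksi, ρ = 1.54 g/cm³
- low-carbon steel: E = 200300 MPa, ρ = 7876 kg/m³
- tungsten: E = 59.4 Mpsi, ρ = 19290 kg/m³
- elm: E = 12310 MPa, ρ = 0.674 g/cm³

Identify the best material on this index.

beryllium

Normalizing units and computing the index:
  beryllium: E = 293.3 GPa, ρ = 1840 kg/m³
  CFRP laminate: E = 136.4 GPa, ρ = 1540 kg/m³
  low-carbon steel: E = 200.3 GPa, ρ = 7876 kg/m³
  tungsten: E = 409.5 GPa, ρ = 19290 kg/m³
  elm: E = 12.31 GPa, ρ = 674.0 kg/m³
  beryllium: M = 9.31×10⁻³
  CFRP laminate: M = 7.58×10⁻³
  elm: M = 5.21×10⁻³
  low-carbon steel: M = 1.80×10⁻³
  tungsten: M = 1.05×10⁻³
The maximum is for beryllium.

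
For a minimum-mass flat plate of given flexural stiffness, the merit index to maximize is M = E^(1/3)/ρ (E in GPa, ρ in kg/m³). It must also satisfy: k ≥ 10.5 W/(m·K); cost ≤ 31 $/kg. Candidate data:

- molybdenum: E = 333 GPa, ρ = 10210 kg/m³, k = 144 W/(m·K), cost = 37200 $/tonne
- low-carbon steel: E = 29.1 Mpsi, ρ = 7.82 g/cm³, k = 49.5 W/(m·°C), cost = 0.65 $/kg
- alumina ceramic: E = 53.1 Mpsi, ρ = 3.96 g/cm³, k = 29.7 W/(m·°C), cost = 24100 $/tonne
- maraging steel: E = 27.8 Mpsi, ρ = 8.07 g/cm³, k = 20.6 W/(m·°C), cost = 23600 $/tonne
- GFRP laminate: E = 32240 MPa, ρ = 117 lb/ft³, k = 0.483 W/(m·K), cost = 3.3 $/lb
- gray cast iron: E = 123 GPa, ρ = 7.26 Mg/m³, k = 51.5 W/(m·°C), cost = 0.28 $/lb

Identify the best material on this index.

Screen on constraints: k ≥ 10.5 W/(m·K); cost ≤ 31 $/kg. Survivors: low-carbon steel, alumina ceramic, maraging steel, gray cast iron.
Putting every candidate on a common basis:
  low-carbon steel: E = 200.6 GPa, ρ = 7820 kg/m³
  alumina ceramic: E = 366.1 GPa, ρ = 3960 kg/m³
  maraging steel: E = 191.7 GPa, ρ = 8070 kg/m³
  gray cast iron: E = 123.0 GPa, ρ = 7260 kg/m³
  alumina ceramic: M = 1.81×10⁻³
  low-carbon steel: M = 0.749×10⁻³
  maraging steel: M = 0.714×10⁻³
  gray cast iron: M = 0.685×10⁻³
The maximum is for alumina ceramic.

alumina ceramic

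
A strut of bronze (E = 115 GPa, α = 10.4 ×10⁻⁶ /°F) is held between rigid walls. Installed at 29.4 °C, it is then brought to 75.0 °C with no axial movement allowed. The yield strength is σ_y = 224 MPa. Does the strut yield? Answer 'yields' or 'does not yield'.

does not yield

α = 10.4×10⁻⁶/°F × 9/5 = 18.7×10⁻⁶/K.
ΔT = 45.60 K. Constrained thermal stress σ = E·α·ΔT = 115.0×10³ MPa × 18.7×10⁻⁶ × 45.60 = 98.2 MPa (compressive).
Compare to σ_y = 224 MPa: σ < σ_y, so it does not yield.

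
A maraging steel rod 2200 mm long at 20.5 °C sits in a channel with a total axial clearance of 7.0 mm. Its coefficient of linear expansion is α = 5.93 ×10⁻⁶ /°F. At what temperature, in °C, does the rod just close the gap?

319 °C

α = 5.93×10⁻⁶/°F × 9/5 = 10.7×10⁻⁶/K.
α·L₀·ΔT = 7.0 mm ⇒ ΔT = 7.0 / (10.7×10⁻⁶ × 2200.0) = 298.1 K.
T = 20.5 + 298.1 = 318.6 °C.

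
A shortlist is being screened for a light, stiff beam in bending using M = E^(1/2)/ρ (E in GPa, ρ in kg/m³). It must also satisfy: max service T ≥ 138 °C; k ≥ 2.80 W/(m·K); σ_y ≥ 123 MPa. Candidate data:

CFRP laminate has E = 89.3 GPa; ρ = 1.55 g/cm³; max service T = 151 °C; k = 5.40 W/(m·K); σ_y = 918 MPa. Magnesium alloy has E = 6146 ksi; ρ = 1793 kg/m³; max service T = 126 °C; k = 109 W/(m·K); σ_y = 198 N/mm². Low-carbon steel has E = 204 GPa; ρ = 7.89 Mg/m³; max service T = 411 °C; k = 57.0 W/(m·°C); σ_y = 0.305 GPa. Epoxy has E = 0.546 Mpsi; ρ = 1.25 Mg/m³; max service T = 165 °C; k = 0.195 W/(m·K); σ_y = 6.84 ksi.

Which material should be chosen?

Screen on constraints: max service T ≥ 138 °C; k ≥ 2.80 W/(m·K); σ_y ≥ 123 MPa. Survivors: CFRP laminate, low-carbon steel.
Normalizing units and computing the index:
  CFRP laminate: E = 89.30 GPa, ρ = 1550 kg/m³
  low-carbon steel: E = 204.0 GPa, ρ = 7890 kg/m³
  CFRP laminate: M = 6.10×10⁻³
  low-carbon steel: M = 1.81×10⁻³
Highest index: CFRP laminate.

CFRP laminate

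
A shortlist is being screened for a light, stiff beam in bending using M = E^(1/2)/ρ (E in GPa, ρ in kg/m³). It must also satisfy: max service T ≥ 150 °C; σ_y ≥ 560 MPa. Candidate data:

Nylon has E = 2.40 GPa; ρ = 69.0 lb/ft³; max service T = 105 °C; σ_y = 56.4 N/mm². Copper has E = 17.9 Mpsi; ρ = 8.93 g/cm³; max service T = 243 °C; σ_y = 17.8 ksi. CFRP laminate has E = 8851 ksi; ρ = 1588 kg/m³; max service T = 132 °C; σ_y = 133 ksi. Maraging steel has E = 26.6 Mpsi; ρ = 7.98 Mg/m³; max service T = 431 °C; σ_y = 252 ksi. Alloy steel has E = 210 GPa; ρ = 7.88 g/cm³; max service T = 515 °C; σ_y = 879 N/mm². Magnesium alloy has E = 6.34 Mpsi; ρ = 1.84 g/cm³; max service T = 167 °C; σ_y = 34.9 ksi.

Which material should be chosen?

alloy steel

Screen on constraints: max service T ≥ 150 °C; σ_y ≥ 560 MPa. Survivors: maraging steel, alloy steel.
Normalizing units and computing the index:
  maraging steel: E = 183.4 GPa, ρ = 7980 kg/m³
  alloy steel: E = 210.0 GPa, ρ = 7880 kg/m³
  alloy steel: M = 1.84×10⁻³
  maraging steel: M = 1.70×10⁻³
Highest index: alloy steel.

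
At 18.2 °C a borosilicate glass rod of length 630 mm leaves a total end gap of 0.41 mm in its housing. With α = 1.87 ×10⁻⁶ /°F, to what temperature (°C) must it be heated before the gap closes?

α = 1.87×10⁻⁶/°F × 9/5 = 3.37×10⁻⁶/K.
α·L₀·ΔT = 0.41 mm ⇒ ΔT = 0.41 / (3.37×10⁻⁶ × 630.0) = 193.3 K.
T = 18.2 + 193.3 = 211.5 °C.

212 °C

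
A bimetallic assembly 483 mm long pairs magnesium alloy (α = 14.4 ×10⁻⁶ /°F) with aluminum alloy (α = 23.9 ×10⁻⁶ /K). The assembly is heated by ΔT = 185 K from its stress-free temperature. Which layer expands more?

magnesium alloy: α = 14.4×10⁻⁶/°F × 9/5 = 25.9×10⁻⁶/K.
α(magnesium alloy) = 25.9×10⁻⁶/K vs α(aluminum alloy) = 23.9×10⁻⁶/K.
Higher α expands more for the same ΔT: magnesium alloy.

magnesium alloy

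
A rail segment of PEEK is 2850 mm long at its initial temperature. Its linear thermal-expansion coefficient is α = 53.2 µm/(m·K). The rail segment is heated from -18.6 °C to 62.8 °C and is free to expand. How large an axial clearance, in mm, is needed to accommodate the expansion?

12.3 mm

ΔT = 62.8 − (-18.6) = 81.40 K.
ΔL = α·L₀·ΔT = 53.2×10⁻⁶ × 2850 mm × 81.40 K = 12.3 mm.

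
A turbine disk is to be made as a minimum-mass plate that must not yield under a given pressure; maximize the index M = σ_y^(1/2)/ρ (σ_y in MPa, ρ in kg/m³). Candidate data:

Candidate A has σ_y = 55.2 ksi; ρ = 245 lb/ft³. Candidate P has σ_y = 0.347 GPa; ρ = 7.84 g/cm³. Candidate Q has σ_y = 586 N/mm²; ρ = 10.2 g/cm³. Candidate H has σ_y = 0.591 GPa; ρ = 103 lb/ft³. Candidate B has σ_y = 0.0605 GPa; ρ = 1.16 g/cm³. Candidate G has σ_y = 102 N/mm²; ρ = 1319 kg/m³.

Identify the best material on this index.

candidate H

Putting every candidate on a common basis:
  candidate A: σ_y = 380.6 MPa, ρ = 3925 kg/m³
  candidate P: σ_y = 347.0 MPa, ρ = 7840 kg/m³
  candidate Q: σ_y = 586.0 MPa, ρ = 10200 kg/m³
  candidate H: σ_y = 591.0 MPa, ρ = 1650 kg/m³
  candidate B: σ_y = 60.50 MPa, ρ = 1160 kg/m³
  candidate G: σ_y = 102.0 MPa, ρ = 1319 kg/m³
  candidate H: M = 14.7×10⁻³
  candidate G: M = 7.66×10⁻³
  candidate B: M = 6.71×10⁻³
  candidate A: M = 4.97×10⁻³
  candidate P: M = 2.38×10⁻³
  candidate Q: M = 2.37×10⁻³
Candidate H ranks first.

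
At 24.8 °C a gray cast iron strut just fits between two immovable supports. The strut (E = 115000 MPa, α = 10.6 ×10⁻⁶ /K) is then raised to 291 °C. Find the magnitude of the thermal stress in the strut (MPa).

E = 115000 MPa = 115.0 GPa.
ΔT = 266.2 K. Constrained thermal stress σ = E·α·ΔT = 115.0×10³ MPa × 10.6×10⁻⁶ × 266.2 = 324 MPa (compressive).

324 MPa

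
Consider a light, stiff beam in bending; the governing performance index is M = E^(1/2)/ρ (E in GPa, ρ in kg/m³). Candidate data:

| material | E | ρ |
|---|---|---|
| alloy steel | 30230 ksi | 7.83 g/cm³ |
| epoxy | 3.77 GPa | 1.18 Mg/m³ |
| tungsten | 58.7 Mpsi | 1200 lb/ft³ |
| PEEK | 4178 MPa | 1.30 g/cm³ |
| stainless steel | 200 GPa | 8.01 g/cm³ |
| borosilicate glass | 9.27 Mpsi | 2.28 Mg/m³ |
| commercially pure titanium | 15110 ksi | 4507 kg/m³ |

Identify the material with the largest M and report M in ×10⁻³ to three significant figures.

Putting every candidate on a common basis:
  alloy steel: E = 208.4 GPa, ρ = 7830 kg/m³
  epoxy: E = 3.770 GPa, ρ = 1180 kg/m³
  tungsten: E = 404.7 GPa, ρ = 19220 kg/m³
  PEEK: E = 4.178 GPa, ρ = 1300 kg/m³
  stainless steel: E = 200.0 GPa, ρ = 8010 kg/m³
  borosilicate glass: E = 63.91 GPa, ρ = 2280 kg/m³
  commercially pure titanium: E = 104.2 GPa, ρ = 4507 kg/m³
  borosilicate glass: M = 3.51×10⁻³
  commercially pure titanium: M = 2.26×10⁻³
  alloy steel: M = 1.84×10⁻³
  stainless steel: M = 1.77×10⁻³
  epoxy: M = 1.65×10⁻³
  PEEK: M = 1.57×10⁻³
  tungsten: M = 1.05×10⁻³
Highest index: borosilicate glass.

borosilicate glass, M = 3.51×10⁻³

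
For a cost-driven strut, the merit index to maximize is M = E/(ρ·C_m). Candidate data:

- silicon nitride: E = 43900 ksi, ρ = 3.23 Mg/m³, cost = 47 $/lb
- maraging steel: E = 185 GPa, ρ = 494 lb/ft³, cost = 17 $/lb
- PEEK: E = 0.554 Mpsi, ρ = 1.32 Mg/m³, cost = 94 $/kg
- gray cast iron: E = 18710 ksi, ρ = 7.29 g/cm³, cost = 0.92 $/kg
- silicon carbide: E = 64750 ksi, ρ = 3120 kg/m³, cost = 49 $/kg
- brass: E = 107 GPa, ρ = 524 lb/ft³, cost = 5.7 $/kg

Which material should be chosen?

In SI units:
  silicon nitride: E = 302.7 GPa, ρ = 3230 kg/m³, cost = 103.6 $/kg
  maraging steel: E = 185.0 GPa, ρ = 7913 kg/m³, cost = 37.48 $/kg
  PEEK: E = 3.820 GPa, ρ = 1320 kg/m³, cost = 94.00 $/kg
  gray cast iron: E = 129.0 GPa, ρ = 7290 kg/m³, cost = 0.9200 $/kg
  silicon carbide: E = 446.4 GPa, ρ = 3120 kg/m³, cost = 49.00 $/kg
  brass: E = 107.0 GPa, ρ = 8394 kg/m³, cost = 5.700 $/kg
  gray cast iron: M = 19.2 MN·m per $
  silicon carbide: M = 2.92 MN·m per $
  brass: M = 2.24 MN·m per $
  silicon nitride: M = 0.904 MN·m per $
  maraging steel: M = 0.624 MN·m per $
  PEEK: M = 0.0308 MN·m per $
Highest index: gray cast iron.

gray cast iron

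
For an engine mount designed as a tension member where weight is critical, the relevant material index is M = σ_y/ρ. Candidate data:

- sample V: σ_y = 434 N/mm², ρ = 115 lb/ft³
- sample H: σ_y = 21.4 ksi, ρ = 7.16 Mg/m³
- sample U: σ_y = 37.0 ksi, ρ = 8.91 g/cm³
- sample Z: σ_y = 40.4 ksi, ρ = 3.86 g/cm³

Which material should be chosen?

sample V

Putting every candidate on a common basis:
  sample V: σ_y = 434.0 MPa, ρ = 1842 kg/m³
  sample H: σ_y = 147.5 MPa, ρ = 7160 kg/m³
  sample U: σ_y = 255.1 MPa, ρ = 8910 kg/m³
  sample Z: σ_y = 278.5 MPa, ρ = 3860 kg/m³
  sample V: M = 236 kN·m/kg
  sample Z: M = 72.2 kN·m/kg
  sample U: M = 28.6 kN·m/kg
  sample H: M = 20.6 kN·m/kg
The maximum is for sample V.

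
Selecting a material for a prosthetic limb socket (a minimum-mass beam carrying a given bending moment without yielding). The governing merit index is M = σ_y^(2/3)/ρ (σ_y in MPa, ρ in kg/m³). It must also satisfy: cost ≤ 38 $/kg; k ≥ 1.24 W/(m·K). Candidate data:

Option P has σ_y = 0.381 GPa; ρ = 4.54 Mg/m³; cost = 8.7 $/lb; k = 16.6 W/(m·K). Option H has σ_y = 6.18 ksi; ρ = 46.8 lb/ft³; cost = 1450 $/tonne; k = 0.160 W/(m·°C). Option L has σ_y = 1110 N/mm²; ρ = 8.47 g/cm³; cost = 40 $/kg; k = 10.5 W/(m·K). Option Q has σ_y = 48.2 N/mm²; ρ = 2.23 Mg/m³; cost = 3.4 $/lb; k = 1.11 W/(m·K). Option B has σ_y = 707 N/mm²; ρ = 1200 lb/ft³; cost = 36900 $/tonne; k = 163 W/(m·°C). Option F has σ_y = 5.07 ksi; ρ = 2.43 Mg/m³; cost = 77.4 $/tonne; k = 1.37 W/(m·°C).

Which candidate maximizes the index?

option P

Screen on constraints: cost ≤ 38 $/kg; k ≥ 1.24 W/(m·K). Survivors: option P, option B, option F.
After converting to SI:
  option P: σ_y = 381.0 MPa, ρ = 4540 kg/m³
  option B: σ_y = 707.0 MPa, ρ = 19220 kg/m³
  option F: σ_y = 34.96 MPa, ρ = 2430 kg/m³
  option P: M = 11.6×10⁻³
  option F: M = 4.40×10⁻³
  option B: M = 4.13×10⁻³
Option P has the largest M.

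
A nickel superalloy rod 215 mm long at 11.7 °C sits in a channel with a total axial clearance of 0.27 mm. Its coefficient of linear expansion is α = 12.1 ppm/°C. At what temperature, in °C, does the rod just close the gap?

115 °C

α·L₀·ΔT = 0.27 mm ⇒ ΔT = 0.27 / (12.1×10⁻⁶ × 215.0) = 103.8 K.
T = 11.7 + 103.8 = 115.5 °C.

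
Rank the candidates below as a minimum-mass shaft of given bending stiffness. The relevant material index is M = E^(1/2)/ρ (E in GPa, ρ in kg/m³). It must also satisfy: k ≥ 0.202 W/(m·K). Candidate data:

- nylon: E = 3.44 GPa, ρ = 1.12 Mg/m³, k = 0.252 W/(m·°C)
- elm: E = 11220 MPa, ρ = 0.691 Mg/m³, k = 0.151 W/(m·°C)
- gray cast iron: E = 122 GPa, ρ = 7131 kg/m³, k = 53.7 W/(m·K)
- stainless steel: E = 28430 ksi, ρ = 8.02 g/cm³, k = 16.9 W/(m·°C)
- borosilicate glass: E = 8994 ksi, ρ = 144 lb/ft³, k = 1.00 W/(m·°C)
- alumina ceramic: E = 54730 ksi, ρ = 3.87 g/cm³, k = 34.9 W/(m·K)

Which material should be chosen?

alumina ceramic

Screen on constraints: k ≥ 0.202 W/(m·K). Survivors: nylon, gray cast iron, stainless steel, borosilicate glass, alumina ceramic.
In SI units:
  nylon: E = 3.440 GPa, ρ = 1120 kg/m³
  gray cast iron: E = 122.0 GPa, ρ = 7131 kg/m³
  stainless steel: E = 196.0 GPa, ρ = 8020 kg/m³
  borosilicate glass: E = 62.01 GPa, ρ = 2307 kg/m³
  alumina ceramic: E = 377.4 GPa, ρ = 3870 kg/m³
  alumina ceramic: M = 5.02×10⁻³
  borosilicate glass: M = 3.41×10⁻³
  stainless steel: M = 1.75×10⁻³
  nylon: M = 1.66×10⁻³
  gray cast iron: M = 1.55×10⁻³
Highest index: alumina ceramic.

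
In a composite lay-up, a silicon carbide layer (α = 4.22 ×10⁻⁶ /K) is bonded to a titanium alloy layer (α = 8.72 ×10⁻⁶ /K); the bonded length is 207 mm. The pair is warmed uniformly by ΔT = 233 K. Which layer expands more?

α(silicon carbide) = 4.22×10⁻⁶/K vs α(titanium alloy) = 8.72×10⁻⁶/K.
Higher α expands more for the same ΔT: titanium alloy.

titanium alloy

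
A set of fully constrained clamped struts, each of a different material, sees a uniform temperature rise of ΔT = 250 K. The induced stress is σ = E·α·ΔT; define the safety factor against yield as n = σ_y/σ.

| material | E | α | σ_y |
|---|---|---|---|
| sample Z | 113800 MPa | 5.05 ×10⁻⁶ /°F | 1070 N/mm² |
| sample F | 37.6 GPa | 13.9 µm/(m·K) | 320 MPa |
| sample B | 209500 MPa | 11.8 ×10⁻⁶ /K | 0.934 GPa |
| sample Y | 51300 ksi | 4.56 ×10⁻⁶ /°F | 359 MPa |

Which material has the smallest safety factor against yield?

sample Y

Converting E to GPa, α to ×10⁻⁶/K, σ_y to MPa, then σ and n for each:
  sample Z: E = 113.8, α = 9.09, σ_y = 1070 → σ = 259 MPa, n = 4.14
  sample F: E = 37.60, α = 13.9, σ_y = 320.0 → σ = 131 MPa, n = 2.45
  sample B: E = 209.5, α = 11.8, σ_y = 934.0 → σ = 618 MPa, n = 1.51
  sample Y: E = 353.7, α = 8.21, σ_y = 359.0 → σ = 726 MPa, n = 0.495
The minimum is sample Y at n = 0.495.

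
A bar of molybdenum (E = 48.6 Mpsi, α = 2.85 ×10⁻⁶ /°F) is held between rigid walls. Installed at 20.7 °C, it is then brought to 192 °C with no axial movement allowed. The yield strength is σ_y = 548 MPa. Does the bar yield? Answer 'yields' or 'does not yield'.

E = 48.6 Mpsi = 335.1 GPa.
α = 2.85×10⁻⁶/°F × 9/5 = 5.13×10⁻⁶/K.
ΔT = 171.3 K. Constrained thermal stress σ = E·α·ΔT = 335.1×10³ MPa × 5.13×10⁻⁶ × 171.3 = 294 MPa (compressive).
Compare to σ_y = 548 MPa: σ < σ_y, so it does not yield.

does not yield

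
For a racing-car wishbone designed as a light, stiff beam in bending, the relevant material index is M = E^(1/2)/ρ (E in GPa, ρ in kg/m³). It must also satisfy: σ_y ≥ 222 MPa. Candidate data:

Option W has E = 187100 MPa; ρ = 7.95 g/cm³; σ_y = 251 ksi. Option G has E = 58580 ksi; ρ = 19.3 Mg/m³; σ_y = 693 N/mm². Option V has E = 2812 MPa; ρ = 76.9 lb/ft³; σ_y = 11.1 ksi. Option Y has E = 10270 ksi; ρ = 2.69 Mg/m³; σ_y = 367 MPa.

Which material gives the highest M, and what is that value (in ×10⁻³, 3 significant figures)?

option Y, M = 3.13×10⁻³

Screen on constraints: σ_y ≥ 222 MPa. Survivors: option W, option G, option Y.
Normalizing units and computing the index:
  option W: E = 187.1 GPa, ρ = 7950 kg/m³
  option G: E = 403.9 GPa, ρ = 19300 kg/m³
  option Y: E = 70.81 GPa, ρ = 2690 kg/m³
  option Y: M = 3.13×10⁻³
  option W: M = 1.72×10⁻³
  option G: M = 1.04×10⁻³
Option Y has the largest M.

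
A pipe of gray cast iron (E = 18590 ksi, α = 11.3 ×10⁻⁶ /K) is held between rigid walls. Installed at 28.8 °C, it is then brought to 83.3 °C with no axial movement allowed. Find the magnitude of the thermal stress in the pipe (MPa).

E = 18590 ksi = 128.2 GPa.
ΔT = 54.50 K. Constrained thermal stress σ = E·α·ΔT = 128.2×10³ MPa × 11.3×10⁻⁶ × 54.50 = 78.9 MPa (compressive).

78.9 MPa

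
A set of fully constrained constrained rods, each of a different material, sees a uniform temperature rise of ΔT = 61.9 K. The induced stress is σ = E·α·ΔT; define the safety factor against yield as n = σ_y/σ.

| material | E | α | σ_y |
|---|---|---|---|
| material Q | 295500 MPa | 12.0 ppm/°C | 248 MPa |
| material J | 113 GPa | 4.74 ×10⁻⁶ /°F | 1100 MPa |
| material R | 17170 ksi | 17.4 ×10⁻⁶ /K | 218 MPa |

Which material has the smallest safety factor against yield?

Per material, after unit conversion:
  material Q: E = 295.5, α = 12.0, σ_y = 248.0 → σ = 219 MPa, n = 1.13
  material J: E = 113.0, α = 8.53, σ_y = 1100 → σ = 59.7 MPa, n = 18.4
  material R: E = 118.4, α = 17.4, σ_y = 218.0 → σ = 128 MPa, n = 1.71
The minimum is material Q at n = 1.13.

material Q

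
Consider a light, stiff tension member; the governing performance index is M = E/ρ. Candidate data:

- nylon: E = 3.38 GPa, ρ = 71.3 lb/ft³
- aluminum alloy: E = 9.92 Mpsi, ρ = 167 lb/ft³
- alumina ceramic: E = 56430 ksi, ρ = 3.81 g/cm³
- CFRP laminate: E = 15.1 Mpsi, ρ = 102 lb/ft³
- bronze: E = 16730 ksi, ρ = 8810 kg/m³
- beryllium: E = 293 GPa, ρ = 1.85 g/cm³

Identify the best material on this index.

beryllium

In SI units:
  nylon: E = 3.380 GPa, ρ = 1142 kg/m³
  aluminum alloy: E = 68.40 GPa, ρ = 2675 kg/m³
  alumina ceramic: E = 389.1 GPa, ρ = 3810 kg/m³
  CFRP laminate: E = 104.1 GPa, ρ = 1634 kg/m³
  bronze: E = 115.3 GPa, ρ = 8810 kg/m³
  beryllium: E = 293.0 GPa, ρ = 1850 kg/m³
  beryllium: M = 158 MN·m/kg
  alumina ceramic: M = 102 MN·m/kg
  CFRP laminate: M = 63.7 MN·m/kg
  aluminum alloy: M = 25.6 MN·m/kg
  bronze: M = 13.1 MN·m/kg
  nylon: M = 2.96 MN·m/kg
Beryllium ranks first.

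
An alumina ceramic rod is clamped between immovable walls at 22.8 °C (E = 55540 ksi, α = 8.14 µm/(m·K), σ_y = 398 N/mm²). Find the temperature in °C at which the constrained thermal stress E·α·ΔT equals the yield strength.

E = 55540 ksi = 382.9 GPa.
σ_y = 398 N/mm² = 398.0 MPa.
E·α·ΔT = 398.0 MPa ⇒ ΔT = 398.0 / (382.9×10³ × 8.14×10⁻⁶) = 127.7 K.
T = 22.8 + 127.7 = 150.5 °C.

150 °C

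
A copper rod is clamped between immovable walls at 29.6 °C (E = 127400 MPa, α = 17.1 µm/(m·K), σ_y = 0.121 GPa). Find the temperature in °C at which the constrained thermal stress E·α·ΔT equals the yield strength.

85.1 °C

E = 127400 MPa = 127.4 GPa.
σ_y = 0.121 GPa = 121.0 MPa.
E·α·ΔT = 121.0 MPa ⇒ ΔT = 121.0 / (127.4×10³ × 17.1×10⁻⁶) = 55.54 K.
T = 29.6 + 55.54 = 85.14 °C.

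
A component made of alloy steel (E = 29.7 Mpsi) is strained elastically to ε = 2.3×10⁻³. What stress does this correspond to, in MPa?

E = 29.7 Mpsi = 204.8 GPa.
σ = E·ε = 204800 MPa × 2.3×10⁻³ = 471 MPa.

471 MPa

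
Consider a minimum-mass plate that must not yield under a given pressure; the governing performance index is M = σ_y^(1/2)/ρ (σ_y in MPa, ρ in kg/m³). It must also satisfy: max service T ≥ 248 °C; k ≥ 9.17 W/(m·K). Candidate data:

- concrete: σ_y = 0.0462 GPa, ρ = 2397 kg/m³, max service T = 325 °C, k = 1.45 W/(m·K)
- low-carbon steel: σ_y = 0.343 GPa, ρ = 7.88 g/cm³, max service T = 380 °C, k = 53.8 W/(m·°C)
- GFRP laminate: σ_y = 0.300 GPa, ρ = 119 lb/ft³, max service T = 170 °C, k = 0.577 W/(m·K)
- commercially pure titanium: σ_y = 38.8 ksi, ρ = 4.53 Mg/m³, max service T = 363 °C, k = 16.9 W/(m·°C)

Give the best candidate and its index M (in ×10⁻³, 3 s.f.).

commercially pure titanium, M = 3.61×10⁻³

Screen on constraints: max service T ≥ 248 °C; k ≥ 9.17 W/(m·K). Survivors: low-carbon steel, commercially pure titanium.
Normalizing units and computing the index:
  low-carbon steel: σ_y = 343.0 MPa, ρ = 7880 kg/m³
  commercially pure titanium: σ_y = 267.5 MPa, ρ = 4530 kg/m³
  commercially pure titanium: M = 3.61×10⁻³
  low-carbon steel: M = 2.35×10⁻³
Commercially pure titanium ranks first.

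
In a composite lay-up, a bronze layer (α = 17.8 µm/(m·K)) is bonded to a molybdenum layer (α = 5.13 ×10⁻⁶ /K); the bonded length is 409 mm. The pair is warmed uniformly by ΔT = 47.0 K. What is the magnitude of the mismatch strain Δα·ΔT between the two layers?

5.95×10⁻⁴

Δα = |17.8 − 5.13|×10⁻⁶/K = 12.7×10⁻⁶/K.
Mismatch strain = Δα·ΔT = 12.7×10⁻⁶ × 47.0 = 5.95×10⁻⁴.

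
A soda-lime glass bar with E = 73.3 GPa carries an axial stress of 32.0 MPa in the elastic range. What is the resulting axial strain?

4.37×10⁻⁴

ε = σ/E = 32.0 / 73300 = 4.37×10⁻⁴.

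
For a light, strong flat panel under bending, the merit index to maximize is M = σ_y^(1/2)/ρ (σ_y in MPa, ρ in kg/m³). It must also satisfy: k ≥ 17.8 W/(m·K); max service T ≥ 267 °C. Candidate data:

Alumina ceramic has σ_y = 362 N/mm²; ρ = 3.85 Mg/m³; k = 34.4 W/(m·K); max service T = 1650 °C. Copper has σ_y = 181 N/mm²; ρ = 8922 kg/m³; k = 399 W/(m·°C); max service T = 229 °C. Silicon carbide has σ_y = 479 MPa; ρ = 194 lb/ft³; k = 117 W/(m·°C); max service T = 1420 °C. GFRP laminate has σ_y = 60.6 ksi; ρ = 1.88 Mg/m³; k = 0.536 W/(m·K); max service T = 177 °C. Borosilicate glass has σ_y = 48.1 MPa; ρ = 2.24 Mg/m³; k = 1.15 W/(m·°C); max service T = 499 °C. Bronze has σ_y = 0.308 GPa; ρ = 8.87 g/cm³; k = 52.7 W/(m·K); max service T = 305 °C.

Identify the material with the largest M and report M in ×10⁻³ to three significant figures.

silicon carbide, M = 7.04×10⁻³

Screen on constraints: k ≥ 17.8 W/(m·K); max service T ≥ 267 °C. Survivors: alumina ceramic, silicon carbide, bronze.
In SI units:
  alumina ceramic: σ_y = 362.0 MPa, ρ = 3850 kg/m³
  silicon carbide: σ_y = 479.0 MPa, ρ = 3108 kg/m³
  bronze: σ_y = 308.0 MPa, ρ = 8870 kg/m³
  silicon carbide: M = 7.04×10⁻³
  alumina ceramic: M = 4.94×10⁻³
  bronze: M = 1.98×10⁻³
Silicon carbide ranks first.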